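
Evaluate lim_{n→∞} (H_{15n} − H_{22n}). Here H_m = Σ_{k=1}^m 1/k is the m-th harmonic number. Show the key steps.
lim = ln(15/22)

Euler-Maclaurin gives H_m = ln m + γ + 1/(2m) + O(1/m^2). The γ and O(1/m) terms cancel in the difference:
  H_{15n} − H_{22n} = ln(15n) − ln(22n) + O(1/n) = ln(15/22) + O(1/n).
Hence the limit is ln(15/22).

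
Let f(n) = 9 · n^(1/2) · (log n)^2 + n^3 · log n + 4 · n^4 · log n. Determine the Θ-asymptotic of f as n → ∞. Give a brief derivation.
f(n) ∈ Θ(n^4 · log n)

Compare the terms by growth order. For large n, n^a · (log n)^b dominates n^a' · (log n)^b' iff a > a', or (a = a' and b > b'). Ranking the 3 terms shows the dominant one is 4 · n^4 · log n. Hence f(n) ∈ Θ(n^4 · log n).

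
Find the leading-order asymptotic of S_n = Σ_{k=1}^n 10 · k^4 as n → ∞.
S_n ~ 2 · n^5

By integral comparison (Euler-Maclaurin), Σ_{k=1}^n 10 · k^4 = 10 · ∫_0^n x^4 dx + O(n^4) = 10 · n^5/5 = 2 · n^5 + O(n^4). (Equivalently, Faulhaber's formula gives the same leading term.)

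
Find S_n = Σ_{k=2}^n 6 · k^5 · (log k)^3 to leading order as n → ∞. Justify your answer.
S_n ~ n^6 · (log n)^3

By integral comparison, S_n = ∫_1^n 6 · x^5 · (log x)^3 dx + O(n^5 · (log n)^3). For the integral, the leading term of ∫_1^n x^5 (log x)^3 dx is n^6/6 · (log n)^3 (by repeated integration by parts; each step lowers the log-exponent and produces a relatively O(1/log n) correction). Hence S_n ~ n^6 · (log n)^3.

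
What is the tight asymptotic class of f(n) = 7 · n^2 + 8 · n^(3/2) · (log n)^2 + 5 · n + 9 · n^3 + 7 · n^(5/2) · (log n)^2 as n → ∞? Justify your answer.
f(n) ∈ Θ(n^3)

Compare the terms by growth order. For large n, n^a · (log n)^b dominates n^a' · (log n)^b' iff a > a', or (a = a' and b > b'). Ranking the 5 terms shows the dominant one is 9 · n^3. Hence f(n) ∈ Θ(n^3).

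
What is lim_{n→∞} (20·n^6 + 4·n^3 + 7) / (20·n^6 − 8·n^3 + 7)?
lim = 20/20 = 1

For large n the leading n^6 terms dominate both numerator and denominator. Dividing top and bottom by n^6, every other term tends to 0, leaving 20/20 = 1.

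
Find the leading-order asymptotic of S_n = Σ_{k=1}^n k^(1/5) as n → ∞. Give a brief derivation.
S_n ~ (5/6) · n^(6/5)

Integral comparison: Σ_{k=1}^n k^(1/5) = ∫_0^n x^(1/5) dx + O(n^(1/5)). The integral is n^(1 + 1/5) / (1 + 1/5) = n^((1+5)/5) / ((1+5)/5) = (5/6) · n^(6/5).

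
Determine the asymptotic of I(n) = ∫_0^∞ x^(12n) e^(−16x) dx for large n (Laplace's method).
I(n) ~ (sqrt(2π·12n) / 16) · (12n/(16e))^(12n)

Write the integrand as exp(12n ln x − 16x) and set f(x) = 12n ln x − 16x. Then f'(x) = 12n/x − 16 = 0 at x* = 12n/16, and f''(x*) = −12n/x*^2 = −16^2/(12n). Laplace's method (interior maximum) gives
  I(n) ~ e^(f(x*)) · sqrt(2π / |f''(x*)|)
        = exp(12n ln(12n/16) − 12n) · sqrt(2π · 12n / 16^2)
        = (12n/16)^(12n) e^(−12n) · sqrt(2π·12n) / 16
        = (sqrt(2π·12n) / 16) · (12n/(16e))^(12n).
This matches Γ(12n+1)/16^(12n+1) with Stirling applied to Γ.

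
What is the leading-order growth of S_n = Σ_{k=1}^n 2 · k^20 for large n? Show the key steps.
S_n ~ 2 · n^21 / 21

By integral comparison (Euler-Maclaurin), Σ_{k=1}^n 2 · k^20 = 2 · ∫_0^n x^20 dx + O(n^20) = 2 · n^21/21 + O(n^20). (Equivalently, Faulhaber's formula gives the same leading term.)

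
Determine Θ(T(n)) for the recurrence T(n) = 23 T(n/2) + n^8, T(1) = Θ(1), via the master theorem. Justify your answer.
T(n) = Θ(n^8)

log_2 23 ≈ 4.524. f(n) = n^8 dominates n^(log_2 23) since 8 > 4.524, and the regularity condition a·f(n/b) = 23·(n/2)^8 = (23/256)·n^8 ≤ c·f(n) holds with c = 23/256 ≈ 0.0898 < 1. So this is Case 3: T(n) = Θ(f(n)) = Θ(n^8).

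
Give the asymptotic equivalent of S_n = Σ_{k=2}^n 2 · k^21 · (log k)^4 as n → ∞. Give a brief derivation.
S_n ~ n^22 · (log n)^4 / 11

By integral comparison, S_n = ∫_1^n 2 · x^21 · (log x)^4 dx + O(n^21 · (log n)^4). For the integral, the leading term of ∫_1^n x^21 (log x)^4 dx is n^22/22 · (log n)^4 (by repeated integration by parts; each step lowers the log-exponent and produces a relatively O(1/log n) correction). Hence S_n ~ n^22 · (log n)^4 / 11.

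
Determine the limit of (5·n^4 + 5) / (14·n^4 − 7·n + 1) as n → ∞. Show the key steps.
lim = 5/14

For large n the leading n^4 terms dominate both numerator and denominator. Dividing top and bottom by n^4, every other term tends to 0, leaving 5/14.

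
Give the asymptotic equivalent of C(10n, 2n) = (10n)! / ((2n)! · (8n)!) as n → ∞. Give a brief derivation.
C(10n, 2n) ~ (3125/256)^(2n) · sqrt(5/(8π·2n))

Write N = 2n. Apply Stirling to each factorial:
  (5N)! ~ sqrt(2π·5N) · (5N/e)^(5N),
  N! ~ sqrt(2π N) · (N/e)^N,
  (4N)! ~ sqrt(2π·4N) · (4N/e)^(4N).
The exponential factors combine to (5N)^(5N) / (N^N · (4N)^(4N)) = 5^(5N)/4^(4N) = (5^5/4^4)^N = (3125/256)^N.
The square-root prefactors combine to sqrt(2π·5N) / (sqrt(2π N)·sqrt(2π·4N)) = sqrt(5 / (2π·4·N)) = sqrt(5/(8π·2n)).
Substituting N = 2n: C(10n, 2n) ~ (3125/256)^(2n) · sqrt(5/(8π·2n)).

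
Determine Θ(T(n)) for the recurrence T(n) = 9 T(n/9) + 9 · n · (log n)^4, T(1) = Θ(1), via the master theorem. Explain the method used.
T(n) = Θ(n · (log n)^5)

Here log_9 9 = 1 and f(n) = 9 · n · (log n)^4 = Θ(n^(log_9 9) · (log n)^4). This is the extended Case 2 of the master theorem (f matches the critical exponent up to log factors), giving T(n) = Θ(n^(log_9 9) · (log n)^(4+1)) = Θ(n · (log n)^5).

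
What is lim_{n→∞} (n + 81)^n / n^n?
lim = e^81

Rewrite as (1 + 81/n)^(n). By the standard limit (1 + x/n)^n → e^x, we have (1 + 81/n)^n → e^81, and raising to the 1st power gives e^81.
More precisely, ln[(1 + 81/n)^(n)] = n · ln(1 + 81/n) = n · (81/n + O(1/n^2)) = 81 + O(1/n) → 81.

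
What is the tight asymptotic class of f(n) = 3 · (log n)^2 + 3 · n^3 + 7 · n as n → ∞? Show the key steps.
f(n) ∈ Θ(n^3)

Compare the terms by growth order. For large n, n^a · (log n)^b dominates n^a' · (log n)^b' iff a > a', or (a = a' and b > b'). Ranking the 3 terms shows the dominant one is 3 · n^3. Hence f(n) ∈ Θ(n^3).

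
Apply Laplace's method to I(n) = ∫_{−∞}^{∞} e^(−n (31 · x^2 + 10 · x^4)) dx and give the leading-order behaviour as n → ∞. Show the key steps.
I(n) ~ sqrt(π/(31n))

φ(x) = 31 · x^2 + 10 · x^4 has its unique global minimum at x* = 0 (since φ'(x) = 62x + 40x^3 = 0 only at x = 0 for real x with both coefficients positive, and φ → ∞ as |x| → ∞). At x* = 0, φ(0) = 0 and φ''(0) = 62. Laplace's method then gives
  I(n) ~ sqrt(2π / (n · φ''(0))) · e^(−n φ(0)) = sqrt(2π / (62n)) = sqrt(π/(31n)).
The 10 · x^4 term contributes only at subleading order (an O(1/n) relative correction).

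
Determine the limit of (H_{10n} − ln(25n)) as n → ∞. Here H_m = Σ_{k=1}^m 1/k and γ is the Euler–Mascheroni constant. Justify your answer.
lim = ln(2/5) + γ

By Euler-Maclaurin, H_m = ln m + γ + O(1/m). So
  H_{10n} − ln(25n) = ln(10n) + γ − ln(25n) + O(1/n)
                       = ln(10/25) + γ + O(1/n).
Hence the limit is ln(10/25) + γ (= ln(2/5)).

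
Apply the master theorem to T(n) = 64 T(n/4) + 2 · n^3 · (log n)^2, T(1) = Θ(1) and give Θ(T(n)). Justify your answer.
T(n) = Θ(n^3 · (log n)^3)

Here log_4 64 = 3 and f(n) = 2 · n^3 · (log n)^2 = Θ(n^(log_4 64) · (log n)^2). This is the extended Case 2 of the master theorem (f matches the critical exponent up to log factors), giving T(n) = Θ(n^(log_4 64) · (log n)^(2+1)) = Θ(n^3 · (log n)^3).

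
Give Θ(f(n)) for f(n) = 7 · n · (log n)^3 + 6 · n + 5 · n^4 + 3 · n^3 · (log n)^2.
f(n) ∈ Θ(n^4)

Compare the terms by growth order. For large n, n^a · (log n)^b dominates n^a' · (log n)^b' iff a > a', or (a = a' and b > b'). Ranking the 4 terms shows the dominant one is 5 · n^4. Hence f(n) ∈ Θ(n^4).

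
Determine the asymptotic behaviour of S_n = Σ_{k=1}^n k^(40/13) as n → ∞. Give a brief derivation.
S_n ~ (13/53) · n^(53/13)

Integral comparison: Σ_{k=1}^n k^(40/13) = ∫_0^n x^(40/13) dx + O(n^(40/13)). The integral is n^(1 + 40/13) / (1 + 40/13) = n^((40+13)/13) / ((40+13)/13) = (13/53) · n^(53/13).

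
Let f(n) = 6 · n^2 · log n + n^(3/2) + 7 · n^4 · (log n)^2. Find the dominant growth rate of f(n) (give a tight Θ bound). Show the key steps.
f(n) ∈ Θ(n^4 · (log n)^2)

Compare the terms by growth order. For large n, n^a · (log n)^b dominates n^a' · (log n)^b' iff a > a', or (a = a' and b > b'). Ranking the 3 terms shows the dominant one is 7 · n^4 · (log n)^2. Hence f(n) ∈ Θ(n^4 · (log n)^2).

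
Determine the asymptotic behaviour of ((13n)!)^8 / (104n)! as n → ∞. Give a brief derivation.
((13n)!)^8/(104n)! ~ ((2π·13n)^(7/2) / sqrt(8)) · 8^(−8·13n)  →  0

Write N = 13n. Stirling: N! ~ sqrt(2π N)(N/e)^N and (8N)! ~ sqrt(2π·8N)·(8N/e)^(8N).
  (N!)^8/(8N)! ~ (2π N)^(8/2) (N/e)^(8N) / [sqrt(2π·8N) (8N/e)^(8N)]
     = (2π N)^(8/2) / sqrt(2π·8N) · (N/(8N))^(8N)
     = (2π N)^((8−1)/2) / sqrt(8) · 8^(−8N).
Since 8^8 > 1, the factor 8^(−8N) decays exponentially, so the ratio → 0. Substituting N = 13n gives the stated form.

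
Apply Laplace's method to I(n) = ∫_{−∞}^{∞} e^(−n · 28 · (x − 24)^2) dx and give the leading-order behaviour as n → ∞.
I(n) = sqrt(π/(28n))

Here φ(x) = 28 · (x − 24)^2 has its unique minimum at x* = 24 with φ(x*) = 0 and φ''(x*) = 56. Laplace's method gives
  I(n) ~ e^(−n φ(x*)) · sqrt(2π / (n · φ''(x*))) = sqrt(2π / (56n)) = sqrt(π/(28n)).
This is exact: substituting u = (x − 24)·sqrt(28n) gives I(n) = (1/sqrt(28n)) ∫_{−∞}^{∞} e^(−u^2) du = sqrt(π/(28n)).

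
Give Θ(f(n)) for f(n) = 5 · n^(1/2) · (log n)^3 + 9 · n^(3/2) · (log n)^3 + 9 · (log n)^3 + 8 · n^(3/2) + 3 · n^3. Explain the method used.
f(n) ∈ Θ(n^3)

Compare the terms by growth order. For large n, n^a · (log n)^b dominates n^a' · (log n)^b' iff a > a', or (a = a' and b > b'). Ranking the 5 terms shows the dominant one is 3 · n^3. Hence f(n) ∈ Θ(n^3).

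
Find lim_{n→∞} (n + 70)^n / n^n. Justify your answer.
lim = e^70

Rewrite as (1 + 70/n)^(n). By the standard limit (1 + x/n)^n → e^x, we have (1 + 70/n)^n → e^70, and raising to the 1st power gives e^70.
More precisely, ln[(1 + 70/n)^(n)] = n · ln(1 + 70/n) = n · (70/n + O(1/n^2)) = 70 + O(1/n) → 70.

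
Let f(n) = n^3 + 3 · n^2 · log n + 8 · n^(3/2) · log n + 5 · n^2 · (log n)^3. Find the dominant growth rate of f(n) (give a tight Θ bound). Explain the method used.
f(n) ∈ Θ(n^3)

Compare the terms by growth order. For large n, n^a · (log n)^b dominates n^a' · (log n)^b' iff a > a', or (a = a' and b > b'). Ranking the 4 terms shows the dominant one is n^3. Hence f(n) ∈ Θ(n^3).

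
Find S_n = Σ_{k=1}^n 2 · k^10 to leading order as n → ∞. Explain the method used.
S_n ~ 2 · n^11 / 11

By integral comparison (Euler-Maclaurin), Σ_{k=1}^n 2 · k^10 = 2 · ∫_0^n x^10 dx + O(n^10) = 2 · n^11/11 + O(n^10). (Equivalently, Faulhaber's formula gives the same leading term.)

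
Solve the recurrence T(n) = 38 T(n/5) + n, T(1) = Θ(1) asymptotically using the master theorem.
T(n) = Θ(n^(log_5 38))

Master theorem: compare f(n) = n to n^(log_5 38) where log_5 38 ≈ 2.260. Since 1 < log_5 38, we have f(n) = O(n^(log_5 38 − ε)) for some ε > 0 — Case 1. Hence T(n) = Θ(n^(log_5 38)).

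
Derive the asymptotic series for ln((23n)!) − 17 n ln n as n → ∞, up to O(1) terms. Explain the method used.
ln((23n)!) − 17 n ln n = 6 n ln n + 23(ln 23 − 1) n + (1/2) ln(2π·23n) + O(1/n)

Stirling: ln((23n)!) = 23n ln(23n) − 23n + (1/2) ln(2π·23n) + O(1/n).
Expand 23n ln(23n) = 23n (ln n + ln 23) = 23n ln n + 23n ln 23.
Subtract 17n ln n: leading term is (23 − 17) n ln n = 6 n ln n. The next term is 23n ln 23 − 23n = 23(ln 23 − 1) n. Then the (1/2) ln(2π·23n) correction.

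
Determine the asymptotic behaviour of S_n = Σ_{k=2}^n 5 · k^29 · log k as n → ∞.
S_n ~ n^30 log n / 6 − n^30 / 180

By integral comparison, S_n = ∫_1^n 5 · x^29 · log x dx + O(n^29 · log n). For the integral, ∫ x^29 log x dx = n^30 log n / 30 − n^30/900 (integration by parts). Hence S_n ~ n^30 log n / 6 − n^30 / 180.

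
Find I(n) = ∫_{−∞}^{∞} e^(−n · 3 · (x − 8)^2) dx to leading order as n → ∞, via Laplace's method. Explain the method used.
I(n) = sqrt(π/(3n))

Here φ(x) = 3 · (x − 8)^2 has its unique minimum at x* = 8 with φ(x*) = 0 and φ''(x*) = 6. Laplace's method gives
  I(n) ~ e^(−n φ(x*)) · sqrt(2π / (n · φ''(x*))) = sqrt(2π / (6n)) = sqrt(π/(3n)).
This is exact: substituting u = (x − 8)·sqrt(3n) gives I(n) = (1/sqrt(3n)) ∫_{−∞}^{∞} e^(−u^2) du = sqrt(π/(3n)).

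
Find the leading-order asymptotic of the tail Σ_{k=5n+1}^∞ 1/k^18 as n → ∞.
Σ_{k>5n} 1/k^18 ~ 1/(17 · (5n)^17)

Compare to the integral: ∫_{5n}^∞ x^(−18) dx = [−x^(−17)/17]_{5n}^∞ = 1/((18−1)·(5n)^17). Euler-Maclaurin then gives
  Σ_{k>5n} 1/k^18 = ∫_{5n}^∞ dx/x^18 − 1/(2·(5n)^18) + O(1/(5n)^19).
(Equivalently this is ζ(18) − Σ_{k≤5n} 1/k^18.)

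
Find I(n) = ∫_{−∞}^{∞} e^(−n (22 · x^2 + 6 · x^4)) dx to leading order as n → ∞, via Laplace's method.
I(n) ~ sqrt(π/(22n))

φ(x) = 22 · x^2 + 6 · x^4 has its unique global minimum at x* = 0 (since φ'(x) = 44x + 24x^3 = 0 only at x = 0 for real x with both coefficients positive, and φ → ∞ as |x| → ∞). At x* = 0, φ(0) = 0 and φ''(0) = 44. Laplace's method then gives
  I(n) ~ sqrt(2π / (n · φ''(0))) · e^(−n φ(0)) = sqrt(2π / (44n)) = sqrt(π/(22n)).
The 6 · x^4 term contributes only at subleading order (an O(1/n) relative correction).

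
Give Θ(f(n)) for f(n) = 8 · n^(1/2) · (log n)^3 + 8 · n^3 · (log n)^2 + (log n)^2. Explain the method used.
f(n) ∈ Θ(n^3 · (log n)^2)

Compare the terms by growth order. For large n, n^a · (log n)^b dominates n^a' · (log n)^b' iff a > a', or (a = a' and b > b'). Ranking the 3 terms shows the dominant one is 8 · n^3 · (log n)^2. Hence f(n) ∈ Θ(n^3 · (log n)^2).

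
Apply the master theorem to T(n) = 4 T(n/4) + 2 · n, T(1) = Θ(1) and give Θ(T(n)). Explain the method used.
T(n) = Θ(n log n)

log_4 4 = 1, and f(n) = 2 · n = Θ(n^(log_4 4)). This is Case 2 of the master theorem: T(n) = Θ(f(n) · log n) = Θ(n log n).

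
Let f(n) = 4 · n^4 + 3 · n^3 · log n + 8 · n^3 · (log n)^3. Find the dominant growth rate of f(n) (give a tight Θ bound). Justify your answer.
f(n) ∈ Θ(n^4)

Compare the terms by growth order. For large n, n^a · (log n)^b dominates n^a' · (log n)^b' iff a > a', or (a = a' and b > b'). Ranking the 3 terms shows the dominant one is 4 · n^4. Hence f(n) ∈ Θ(n^4).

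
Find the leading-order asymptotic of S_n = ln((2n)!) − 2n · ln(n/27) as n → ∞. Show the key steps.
S_n ~ 2n · (ln 54 − 1) + O(ln n)

Stirling: ln((2n)!) = 2n ln(2n) − 2n + O(ln n).
  S_n = 2n ln(2n) − 2n − 2n ln(n/27) + O(ln n)
      = 2n ln(2n) − 2n ln n + 2n ln 27 − 2n + O(ln n)
      = 2n ln 2 + 2n ln 27 − 2n + O(ln n)
      = 2n (ln 54 − 1) + O(ln n).
Numerically ln(54) − 1 ≈ 2.9890.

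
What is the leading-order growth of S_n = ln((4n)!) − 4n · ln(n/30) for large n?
S_n ~ 4n · (ln 120 − 1) + O(ln n)

Stirling: ln((4n)!) = 4n ln(4n) − 4n + O(ln n).
  S_n = 4n ln(4n) − 4n − 4n ln(n/30) + O(ln n)
      = 4n ln(4n) − 4n ln n + 4n ln 30 − 4n + O(ln n)
      = 4n ln 4 + 4n ln 30 − 4n + O(ln n)
      = 4n (ln 120 − 1) + O(ln n).
Numerically ln(120) − 1 ≈ 3.7875.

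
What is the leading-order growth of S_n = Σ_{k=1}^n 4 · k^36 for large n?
S_n ~ 4 · n^37 / 37

By integral comparison (Euler-Maclaurin), Σ_{k=1}^n 4 · k^36 = 4 · ∫_0^n x^36 dx + O(n^36) = 4 · n^37/37 + O(n^36). (Equivalently, Faulhaber's formula gives the same leading term.)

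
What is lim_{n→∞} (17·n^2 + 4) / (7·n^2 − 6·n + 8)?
lim = 17/7

For large n the leading n^2 terms dominate both numerator and denominator. Dividing top and bottom by n^2, every other term tends to 0, leaving 17/7.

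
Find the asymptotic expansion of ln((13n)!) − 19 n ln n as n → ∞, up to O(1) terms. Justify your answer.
ln((13n)!) − 19 n ln n = −6 n ln n + 13(ln 13 − 1) n + (1/2) ln(2π·13n) + O(1/n)

Stirling: ln((13n)!) = 13n ln(13n) − 13n + (1/2) ln(2π·13n) + O(1/n).
Expand 13n ln(13n) = 13n (ln n + ln 13) = 13n ln n + 13n ln 13.
Subtract 19n ln n: leading term is (13 − 19) n ln n = −6 n ln n. The next term is 13n ln 13 − 13n = 13(ln 13 − 1) n. Then the (1/2) ln(2π·13n) correction.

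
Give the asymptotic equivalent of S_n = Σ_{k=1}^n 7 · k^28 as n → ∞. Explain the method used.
S_n ~ 7 · n^29 / 29

By integral comparison (Euler-Maclaurin), Σ_{k=1}^n 7 · k^28 = 7 · ∫_0^n x^28 dx + O(n^28) = 7 · n^29/29 + O(n^28). (Equivalently, Faulhaber's formula gives the same leading term.)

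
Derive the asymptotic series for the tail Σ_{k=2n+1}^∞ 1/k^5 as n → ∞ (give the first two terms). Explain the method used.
Σ_{k>2n} 1/k^5 = 1/(4 · (2n)^4) − 1/(2 · (2n)^5) + O(1/(2n)^6)

Compare to the integral: ∫_{2n}^∞ x^(−5) dx = [−x^(−4)/4]_{2n}^∞ = 1/((5−1)·(2n)^4). The Euler-Maclaurin correction adds −f(2n)/2 = −1/(2·(2n)^5). Euler-Maclaurin then gives
  Σ_{k>2n} 1/k^5 = ∫_{2n}^∞ dx/x^5 − 1/(2·(2n)^5) + O(1/(2n)^6).
(Equivalently this is ζ(5) − Σ_{k≤2n} 1/k^5.)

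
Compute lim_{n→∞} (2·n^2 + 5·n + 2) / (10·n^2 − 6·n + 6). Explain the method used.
lim = 2/10 = 1/5

For large n the leading n^2 terms dominate both numerator and denominator. Dividing top and bottom by n^2, every other term tends to 0, leaving 2/10 = 1/5.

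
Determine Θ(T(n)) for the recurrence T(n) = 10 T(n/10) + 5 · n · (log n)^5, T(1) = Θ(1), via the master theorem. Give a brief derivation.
T(n) = Θ(n · (log n)^6)

Here log_10 10 = 1 and f(n) = 5 · n · (log n)^5 = Θ(n^(log_10 10) · (log n)^5). This is the extended Case 2 of the master theorem (f matches the critical exponent up to log factors), giving T(n) = Θ(n^(log_10 10) · (log n)^(5+1)) = Θ(n · (log n)^6).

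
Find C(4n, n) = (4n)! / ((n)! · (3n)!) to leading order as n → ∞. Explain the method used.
C(4n, n) ~ (256/27)^(n) · sqrt(2/(3π·n))

Write N = n. Apply Stirling to each factorial:
  (4N)! ~ sqrt(2π·4N) · (4N/e)^(4N),
  N! ~ sqrt(2π N) · (N/e)^N,
  (3N)! ~ sqrt(2π·3N) · (3N/e)^(3N).
The exponential factors combine to (4N)^(4N) / (N^N · (3N)^(3N)) = 4^(4N)/3^(3N) = (4^4/3^3)^N = (256/27)^N.
The square-root prefactors combine to sqrt(2π·4N) / (sqrt(2π N)·sqrt(2π·3N)) = sqrt(4 / (2π·3·N)) = sqrt(2/(3π·n)).
Substituting N = n: C(4n, n) ~ (256/27)^(n) · sqrt(2/(3π·n)).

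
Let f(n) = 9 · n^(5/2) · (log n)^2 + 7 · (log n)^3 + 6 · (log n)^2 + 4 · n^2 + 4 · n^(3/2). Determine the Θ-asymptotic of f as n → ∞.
f(n) ∈ Θ(n^(5/2) · (log n)^2)

Compare the terms by growth order. For large n, n^a · (log n)^b dominates n^a' · (log n)^b' iff a > a', or (a = a' and b > b'). Ranking the 5 terms shows the dominant one is 9 · n^(5/2) · (log n)^2. Hence f(n) ∈ Θ(n^(5/2) · (log n)^2).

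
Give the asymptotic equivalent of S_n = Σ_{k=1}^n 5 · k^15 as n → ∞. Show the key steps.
S_n ~ 5 · n^16 / 16

By integral comparison (Euler-Maclaurin), Σ_{k=1}^n 5 · k^15 = 5 · ∫_0^n x^15 dx + O(n^15) = 5 · n^16/16 + O(n^15). (Equivalently, Faulhaber's formula gives the same leading term.)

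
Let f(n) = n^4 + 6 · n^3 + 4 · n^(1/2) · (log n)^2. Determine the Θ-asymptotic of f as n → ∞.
f(n) ∈ Θ(n^4)

Compare the terms by growth order. For large n, n^a · (log n)^b dominates n^a' · (log n)^b' iff a > a', or (a = a' and b > b'). Ranking the 3 terms shows the dominant one is n^4. Hence f(n) ∈ Θ(n^4).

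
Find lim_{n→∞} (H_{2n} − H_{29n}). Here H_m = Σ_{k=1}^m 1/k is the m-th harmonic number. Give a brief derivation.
lim = ln(2/29)

Euler-Maclaurin gives H_m = ln m + γ + 1/(2m) + O(1/m^2). The γ and O(1/m) terms cancel in the difference:
  H_{2n} − H_{29n} = ln(2n) − ln(29n) + O(1/n) = ln(2/29) + O(1/n).
Hence the limit is ln(2/29).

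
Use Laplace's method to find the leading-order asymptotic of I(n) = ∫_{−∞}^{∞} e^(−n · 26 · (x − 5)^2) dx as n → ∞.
I(n) = sqrt(π/(26n))

Here φ(x) = 26 · (x − 5)^2 has its unique minimum at x* = 5 with φ(x*) = 0 and φ''(x*) = 52. Laplace's method gives
  I(n) ~ e^(−n φ(x*)) · sqrt(2π / (n · φ''(x*))) = sqrt(2π / (52n)) = sqrt(π/(26n)).
This is exact: substituting u = (x − 5)·sqrt(26n) gives I(n) = (1/sqrt(26n)) ∫_{−∞}^{∞} e^(−u^2) du = sqrt(π/(26n)).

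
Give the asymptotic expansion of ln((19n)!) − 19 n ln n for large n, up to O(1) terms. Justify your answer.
ln((19n)!) − 19 n ln n = 19(ln 19 − 1) n + (1/2) ln(2π·19n) + O(1/n)

Stirling: ln((19n)!) = 19n ln(19n) − 19n + (1/2) ln(2π·19n) + O(1/n).
Since 19n ln(19n) = 19n ln n + 19n ln 19, subtracting 19n ln n cancels the n ln n term exactly. What remains is 19(ln 19 − 1) n + (1/2) ln(2π·19n) + O(1/n).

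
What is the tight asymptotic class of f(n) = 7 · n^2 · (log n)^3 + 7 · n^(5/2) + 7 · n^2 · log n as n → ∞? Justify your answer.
f(n) ∈ Θ(n^(5/2))

Compare the terms by growth order. For large n, n^a · (log n)^b dominates n^a' · (log n)^b' iff a > a', or (a = a' and b > b'). Ranking the 3 terms shows the dominant one is 7 · n^(5/2). Hence f(n) ∈ Θ(n^(5/2)).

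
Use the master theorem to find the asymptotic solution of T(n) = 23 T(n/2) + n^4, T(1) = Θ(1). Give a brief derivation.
T(n) = Θ(n^(log_2 23))

Master theorem: compare f(n) = n^4 to n^(log_2 23) where log_2 23 ≈ 4.524. Since 4 < log_2 23, we have f(n) = O(n^(log_2 23 − ε)) for some ε > 0 — Case 1. Hence T(n) = Θ(n^(log_2 23)).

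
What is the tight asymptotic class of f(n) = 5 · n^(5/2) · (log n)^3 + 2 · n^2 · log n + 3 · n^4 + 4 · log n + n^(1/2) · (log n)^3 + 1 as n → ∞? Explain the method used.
f(n) ∈ Θ(n^4)

Compare the terms by growth order. For large n, n^a · (log n)^b dominates n^a' · (log n)^b' iff a > a', or (a = a' and b > b'). Ranking the 6 terms shows the dominant one is 3 · n^4. Hence f(n) ∈ Θ(n^4).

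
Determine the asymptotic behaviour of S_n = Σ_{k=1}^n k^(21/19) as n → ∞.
S_n ~ (19/40) · n^(40/19)

Integral comparison: Σ_{k=1}^n k^(21/19) = ∫_0^n x^(21/19) dx + O(n^(21/19)). The integral is n^(1 + 21/19) / (1 + 21/19) = n^((21+19)/19) / ((21+19)/19) = (19/40) · n^(40/19).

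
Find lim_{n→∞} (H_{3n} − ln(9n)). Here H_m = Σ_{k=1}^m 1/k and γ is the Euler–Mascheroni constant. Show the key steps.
lim = −ln 3 + γ

By Euler-Maclaurin, H_m = ln m + γ + O(1/m). So
  H_{3n} − ln(9n) = ln(3n) + γ − ln(9n) + O(1/n)
                       = ln(3/9) + γ + O(1/n).
Hence the limit is ln(3/9) + γ (= −ln 3).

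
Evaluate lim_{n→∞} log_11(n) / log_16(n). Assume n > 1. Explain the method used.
lim = ln(16) / ln(11) = log_11(16)

Change of base: log_11(n) = ln n / ln 11 and log_16(n) = ln n / ln 16. The ratio is (ln n / ln 11) · (ln 16 / ln n) = ln 16 / ln 11, a constant independent of n. So the limit is ln 16 / ln 11 = log_11(16).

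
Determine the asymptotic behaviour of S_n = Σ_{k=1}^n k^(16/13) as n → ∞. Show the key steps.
S_n ~ (13/29) · n^(29/13)

Integral comparison: Σ_{k=1}^n k^(16/13) = ∫_0^n x^(16/13) dx + O(n^(16/13)). The integral is n^(1 + 16/13) / (1 + 16/13) = n^((16+13)/13) / ((16+13)/13) = (13/29) · n^(29/13).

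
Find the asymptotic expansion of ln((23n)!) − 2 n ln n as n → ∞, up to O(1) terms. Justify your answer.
ln((23n)!) − 2 n ln n = 21 n ln n + 23(ln 23 − 1) n + (1/2) ln(2π·23n) + O(1/n)

Stirling: ln((23n)!) = 23n ln(23n) − 23n + (1/2) ln(2π·23n) + O(1/n).
Expand 23n ln(23n) = 23n (ln n + ln 23) = 23n ln n + 23n ln 23.
Subtract 2n ln n: leading term is (23 − 2) n ln n = 21 n ln n. The next term is 23n ln 23 − 23n = 23(ln 23 − 1) n. Then the (1/2) ln(2π·23n) correction.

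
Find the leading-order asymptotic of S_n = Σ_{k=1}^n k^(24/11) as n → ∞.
S_n ~ (11/35) · n^(35/11)

Integral comparison: Σ_{k=1}^n k^(24/11) = ∫_0^n x^(24/11) dx + O(n^(24/11)). The integral is n^(1 + 24/11) / (1 + 24/11) = n^((24+11)/11) / ((24+11)/11) = (11/35) · n^(35/11).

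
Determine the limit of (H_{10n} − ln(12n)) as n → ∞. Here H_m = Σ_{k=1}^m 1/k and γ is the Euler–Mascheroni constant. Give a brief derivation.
lim = ln(5/6) + γ

By Euler-Maclaurin, H_m = ln m + γ + O(1/m). So
  H_{10n} − ln(12n) = ln(10n) + γ − ln(12n) + O(1/n)
                       = ln(10/12) + γ + O(1/n).
Hence the limit is ln(10/12) + γ (= ln(5/6)).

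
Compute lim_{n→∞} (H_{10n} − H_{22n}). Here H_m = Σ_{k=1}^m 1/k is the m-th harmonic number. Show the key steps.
lim = ln(10/22) = ln(5/11)

Euler-Maclaurin gives H_m = ln m + γ + 1/(2m) + O(1/m^2). The γ and O(1/m) terms cancel in the difference:
  H_{10n} − H_{22n} = ln(10n) − ln(22n) + O(1/n) = ln(10/22) + O(1/n).
Hence the limit is ln(10/22) = ln(5/11).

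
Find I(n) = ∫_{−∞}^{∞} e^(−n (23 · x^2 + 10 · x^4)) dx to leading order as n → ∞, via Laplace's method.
I(n) ~ sqrt(π/(23n))

φ(x) = 23 · x^2 + 10 · x^4 has its unique global minimum at x* = 0 (since φ'(x) = 46x + 40x^3 = 0 only at x = 0 for real x with both coefficients positive, and φ → ∞ as |x| → ∞). At x* = 0, φ(0) = 0 and φ''(0) = 46. Laplace's method then gives
  I(n) ~ sqrt(2π / (n · φ''(0))) · e^(−n φ(0)) = sqrt(2π / (46n)) = sqrt(π/(23n)).
The 10 · x^4 term contributes only at subleading order (an O(1/n) relative correction).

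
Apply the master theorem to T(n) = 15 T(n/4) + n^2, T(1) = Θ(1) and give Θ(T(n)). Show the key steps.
T(n) = Θ(n^2)

log_4 15 ≈ 1.953. f(n) = n^2 dominates n^(log_4 15) since 2 > 1.953, and the regularity condition a·f(n/b) = 15·(n/4)^2 = (15/16)·n^2 ≤ c·f(n) holds with c = 15/16 ≈ 0.938 < 1. So this is Case 3: T(n) = Θ(f(n)) = Θ(n^2).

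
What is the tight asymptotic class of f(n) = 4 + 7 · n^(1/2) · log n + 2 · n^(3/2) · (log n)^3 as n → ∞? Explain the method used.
f(n) ∈ Θ(n^(3/2) · (log n)^3)

Compare the terms by growth order. For large n, n^a · (log n)^b dominates n^a' · (log n)^b' iff a > a', or (a = a' and b > b'). Ranking the 3 terms shows the dominant one is 2 · n^(3/2) · (log n)^3. Hence f(n) ∈ Θ(n^(3/2) · (log n)^3).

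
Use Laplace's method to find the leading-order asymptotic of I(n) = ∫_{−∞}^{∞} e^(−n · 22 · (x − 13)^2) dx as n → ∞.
I(n) = sqrt(π/(22n))

Here φ(x) = 22 · (x − 13)^2 has its unique minimum at x* = 13 with φ(x*) = 0 and φ''(x*) = 44. Laplace's method gives
  I(n) ~ e^(−n φ(x*)) · sqrt(2π / (n · φ''(x*))) = sqrt(2π / (44n)) = sqrt(π/(22n)).
This is exact: substituting u = (x − 13)·sqrt(22n) gives I(n) = (1/sqrt(22n)) ∫_{−∞}^{∞} e^(−u^2) du = sqrt(π/(22n)).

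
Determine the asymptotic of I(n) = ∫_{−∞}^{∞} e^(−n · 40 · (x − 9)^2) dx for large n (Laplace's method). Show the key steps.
I(n) = sqrt(π/(40n))

Here φ(x) = 40 · (x − 9)^2 has its unique minimum at x* = 9 with φ(x*) = 0 and φ''(x*) = 80. Laplace's method gives
  I(n) ~ e^(−n φ(x*)) · sqrt(2π / (n · φ''(x*))) = sqrt(2π / (80n)) = sqrt(π/(40n)).
This is exact: substituting u = (x − 9)·sqrt(40n) gives I(n) = (1/sqrt(40n)) ∫_{−∞}^{∞} e^(−u^2) du = sqrt(π/(40n)).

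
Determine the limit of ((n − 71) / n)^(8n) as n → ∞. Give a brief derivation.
lim = e^(−568)

Rewrite as (1 − 71/n)^(8n). By the standard limit (1 + x/n)^n → e^x, we have (1 − 71/n)^n → e^(−71), and raising to the 8th power gives e^(−568).
More precisely, ln[(1 − 71/n)^(8n)] = 8n · ln(1 − 71/n) = 8n · (-71/n + O(1/n^2)) = -568 + O(1/n) → -568.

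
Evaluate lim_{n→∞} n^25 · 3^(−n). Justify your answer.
lim = 0

Exponentials with base > 1 dominate every fixed polynomial: for any fixed c, n^c / 3^n → 0 as n → ∞ (e.g. by the ratio test, or by writing 3^n = e^(n ln 3) and noting e^(n ln 3) / n^c → ∞). Hence n^25 · 3^(−n) = n^25 / 3^n → 0.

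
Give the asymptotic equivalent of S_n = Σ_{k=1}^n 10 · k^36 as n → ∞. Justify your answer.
S_n ~ 10 · n^37 / 37

By integral comparison (Euler-Maclaurin), Σ_{k=1}^n 10 · k^36 = 10 · ∫_0^n x^36 dx + O(n^36) = 10 · n^37/37 + O(n^36). (Equivalently, Faulhaber's formula gives the same leading term.)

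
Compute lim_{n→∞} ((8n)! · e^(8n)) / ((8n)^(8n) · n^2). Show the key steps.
lim = 0

Stirling: (8n)! ~ sqrt(2π·8n) · (8n/e)^(8n). Hence
  (8n)! · e^(8n) / (8n)^(8n) ~ sqrt(2π·8n).
Dividing by n^2: sqrt(2π·8n) / n^2 = sqrt(2π·8) · n^((1−4)/2), so the expression behaves like sqrt(2π·8) · n^((1−4)/2) → 0.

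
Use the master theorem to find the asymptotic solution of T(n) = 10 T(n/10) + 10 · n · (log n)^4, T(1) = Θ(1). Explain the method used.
T(n) = Θ(n · (log n)^5)

Here log_10 10 = 1 and f(n) = 10 · n · (log n)^4 = Θ(n^(log_10 10) · (log n)^4). This is the extended Case 2 of the master theorem (f matches the critical exponent up to log factors), giving T(n) = Θ(n^(log_10 10) · (log n)^(4+1)) = Θ(n · (log n)^5).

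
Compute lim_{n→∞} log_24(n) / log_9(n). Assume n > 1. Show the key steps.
lim = ln(9) / ln(24) = log_24(9)

Change of base: log_24(n) = ln n / ln 24 and log_9(n) = ln n / ln 9. The ratio is (ln n / ln 24) · (ln 9 / ln n) = ln 9 / ln 24, a constant independent of n. So the limit is ln 9 / ln 24 = log_24(9).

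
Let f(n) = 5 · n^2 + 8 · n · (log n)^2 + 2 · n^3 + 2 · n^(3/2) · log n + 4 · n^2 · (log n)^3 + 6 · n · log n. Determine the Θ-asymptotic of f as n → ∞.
f(n) ∈ Θ(n^3)

Compare the terms by growth order. For large n, n^a · (log n)^b dominates n^a' · (log n)^b' iff a > a', or (a = a' and b > b'). Ranking the 6 terms shows the dominant one is 2 · n^3. Hence f(n) ∈ Θ(n^3).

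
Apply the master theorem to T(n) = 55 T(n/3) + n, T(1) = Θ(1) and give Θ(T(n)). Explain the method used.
T(n) = Θ(n^(log_3 55))

Master theorem: compare f(n) = n to n^(log_3 55) where log_3 55 ≈ 3.648. Since 1 < log_3 55, we have f(n) = O(n^(log_3 55 − ε)) for some ε > 0 — Case 1. Hence T(n) = Θ(n^(log_3 55)).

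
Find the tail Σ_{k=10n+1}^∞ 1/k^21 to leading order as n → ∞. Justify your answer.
Σ_{k>10n} 1/k^21 ~ 1/(20 · (10n)^20)

Compare to the integral: ∫_{10n}^∞ x^(−21) dx = [−x^(−20)/20]_{10n}^∞ = 1/((21−1)·(10n)^20). Euler-Maclaurin then gives
  Σ_{k>10n} 1/k^21 = ∫_{10n}^∞ dx/x^21 − 1/(2·(10n)^21) + O(1/(10n)^22).
(Equivalently this is ζ(21) − Σ_{k≤10n} 1/k^21.)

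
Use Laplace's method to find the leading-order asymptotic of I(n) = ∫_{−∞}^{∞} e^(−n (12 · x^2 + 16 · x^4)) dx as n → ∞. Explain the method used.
I(n) ~ sqrt(π/(12n))

φ(x) = 12 · x^2 + 16 · x^4 has its unique global minimum at x* = 0 (since φ'(x) = 24x + 64x^3 = 0 only at x = 0 for real x with both coefficients positive, and φ → ∞ as |x| → ∞). At x* = 0, φ(0) = 0 and φ''(0) = 24. Laplace's method then gives
  I(n) ~ sqrt(2π / (n · φ''(0))) · e^(−n φ(0)) = sqrt(2π / (24n)) = sqrt(π/(12n)).
The 16 · x^4 term contributes only at subleading order (an O(1/n) relative correction).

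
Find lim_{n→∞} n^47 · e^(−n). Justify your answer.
lim = 0

Exponentials with base > 1 dominate every fixed polynomial: for any fixed c, n^c / e^n → 0 as n → ∞ (e.g. by the ratio test, or since e^n grows faster than any power of n). Hence n^47 · e^(−n) = n^47 / e^n → 0.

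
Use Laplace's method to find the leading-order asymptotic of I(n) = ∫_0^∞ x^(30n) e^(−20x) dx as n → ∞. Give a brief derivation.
I(n) ~ (sqrt(2π·30n) / 20) · (30n/(20e))^(30n)

Write the integrand as exp(30n ln x − 20x) and set f(x) = 30n ln x − 20x. Then f'(x) = 30n/x − 20 = 0 at x* = 30n/20, and f''(x*) = −30n/x*^2 = −20^2/(30n). Laplace's method (interior maximum) gives
  I(n) ~ e^(f(x*)) · sqrt(2π / |f''(x*)|)
        = exp(30n ln(30n/20) − 30n) · sqrt(2π · 30n / 20^2)
        = (30n/20)^(30n) e^(−30n) · sqrt(2π·30n) / 20
        = (sqrt(2π·30n) / 20) · (30n/(20e))^(30n).
This matches Γ(30n+1)/20^(30n+1) with Stirling applied to Γ.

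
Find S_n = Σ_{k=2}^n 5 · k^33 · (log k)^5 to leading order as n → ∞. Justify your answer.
S_n ~ 5 · n^34 · (log n)^5 / 34

By integral comparison, S_n = ∫_1^n 5 · x^33 · (log x)^5 dx + O(n^33 · (log n)^5). For the integral, the leading term of ∫_1^n x^33 (log x)^5 dx is n^34/34 · (log n)^5 (by repeated integration by parts; each step lowers the log-exponent and produces a relatively O(1/log n) correction). Hence S_n ~ 5 · n^34 · (log n)^5 / 34.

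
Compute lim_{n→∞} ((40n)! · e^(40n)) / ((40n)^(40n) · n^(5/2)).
lim = 0

Stirling: (40n)! ~ sqrt(2π·40n) · (40n/e)^(40n). Hence
  (40n)! · e^(40n) / (40n)^(40n) ~ sqrt(2π·40n).
Dividing by n^(5/2): sqrt(2π·40n) / n^(5/2) = sqrt(2π·40) · n^((1−5)/2), so the expression behaves like sqrt(2π·40) · n^((1−5)/2) → 0.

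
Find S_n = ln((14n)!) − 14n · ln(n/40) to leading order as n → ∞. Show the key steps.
S_n ~ 14n · (ln 560 − 1) + O(ln n)

Stirling: ln((14n)!) = 14n ln(14n) − 14n + O(ln n).
  S_n = 14n ln(14n) − 14n − 14n ln(n/40) + O(ln n)
      = 14n ln(14n) − 14n ln n + 14n ln 40 − 14n + O(ln n)
      = 14n ln 14 + 14n ln 40 − 14n + O(ln n)
      = 14n (ln 560 − 1) + O(ln n).
Numerically ln(560) − 1 ≈ 5.3279.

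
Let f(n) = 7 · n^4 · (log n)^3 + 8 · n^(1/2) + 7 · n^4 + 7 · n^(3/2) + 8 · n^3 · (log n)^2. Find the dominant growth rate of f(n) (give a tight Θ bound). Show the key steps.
f(n) ∈ Θ(n^4 · (log n)^3)

Compare the terms by growth order. For large n, n^a · (log n)^b dominates n^a' · (log n)^b' iff a > a', or (a = a' and b > b'). Ranking the 5 terms shows the dominant one is 7 · n^4 · (log n)^3. Hence f(n) ∈ Θ(n^4 · (log n)^3).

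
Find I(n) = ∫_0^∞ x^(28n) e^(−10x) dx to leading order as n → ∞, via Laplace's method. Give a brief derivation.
I(n) ~ (sqrt(2π·28n) / 10) · (28n/(10e))^(28n)

Write the integrand as exp(28n ln x − 10x) and set f(x) = 28n ln x − 10x. Then f'(x) = 28n/x − 10 = 0 at x* = 28n/10, and f''(x*) = −28n/x*^2 = −10^2/(28n). Laplace's method (interior maximum) gives
  I(n) ~ e^(f(x*)) · sqrt(2π / |f''(x*)|)
        = exp(28n ln(28n/10) − 28n) · sqrt(2π · 28n / 10^2)
        = (28n/10)^(28n) e^(−28n) · sqrt(2π·28n) / 10
        = (sqrt(2π·28n) / 10) · (28n/(10e))^(28n).
This matches Γ(28n+1)/10^(28n+1) with Stirling applied to Γ.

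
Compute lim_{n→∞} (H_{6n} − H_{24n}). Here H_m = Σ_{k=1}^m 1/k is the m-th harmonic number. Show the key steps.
lim = ln(6/24) = −ln 4

Euler-Maclaurin gives H_m = ln m + γ + 1/(2m) + O(1/m^2). The γ and O(1/m) terms cancel in the difference:
  H_{6n} − H_{24n} = ln(6n) − ln(24n) + O(1/n) = ln(6/24) + O(1/n).
Hence the limit is ln(6/24) = −ln 4.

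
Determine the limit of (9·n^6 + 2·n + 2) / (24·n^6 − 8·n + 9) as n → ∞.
lim = 9/24 = 3/8

For large n the leading n^6 terms dominate both numerator and denominator. Dividing top and bottom by n^6, every other term tends to 0, leaving 9/24 = 3/8.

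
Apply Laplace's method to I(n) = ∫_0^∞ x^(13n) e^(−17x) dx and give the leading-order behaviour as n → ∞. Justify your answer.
I(n) ~ (sqrt(2π·13n) / 17) · (13n/(17e))^(13n)

Write the integrand as exp(13n ln x − 17x) and set f(x) = 13n ln x − 17x. Then f'(x) = 13n/x − 17 = 0 at x* = 13n/17, and f''(x*) = −13n/x*^2 = −17^2/(13n). Laplace's method (interior maximum) gives
  I(n) ~ e^(f(x*)) · sqrt(2π / |f''(x*)|)
        = exp(13n ln(13n/17) − 13n) · sqrt(2π · 13n / 17^2)
        = (13n/17)^(13n) e^(−13n) · sqrt(2π·13n) / 17
        = (sqrt(2π·13n) / 17) · (13n/(17e))^(13n).
This matches Γ(13n+1)/17^(13n+1) with Stirling applied to Γ.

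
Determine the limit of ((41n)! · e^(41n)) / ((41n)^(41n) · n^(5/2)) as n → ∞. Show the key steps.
lim = 0

Stirling: (41n)! ~ sqrt(2π·41n) · (41n/e)^(41n). Hence
  (41n)! · e^(41n) / (41n)^(41n) ~ sqrt(2π·41n).
Dividing by n^(5/2): sqrt(2π·41n) / n^(5/2) = sqrt(2π·41) · n^((1−5)/2), so the expression behaves like sqrt(2π·41) · n^((1−5)/2) → 0.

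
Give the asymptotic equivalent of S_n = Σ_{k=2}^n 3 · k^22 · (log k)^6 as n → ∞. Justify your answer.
S_n ~ 3 · n^23 · (log n)^6 / 23

By integral comparison, S_n = ∫_1^n 3 · x^22 · (log x)^6 dx + O(n^22 · (log n)^6). For the integral, the leading term of ∫_1^n x^22 (log x)^6 dx is n^23/23 · (log n)^6 (by repeated integration by parts; each step lowers the log-exponent and produces a relatively O(1/log n) correction). Hence S_n ~ 3 · n^23 · (log n)^6 / 23.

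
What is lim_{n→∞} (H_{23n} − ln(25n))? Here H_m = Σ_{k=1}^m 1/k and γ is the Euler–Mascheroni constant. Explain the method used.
lim = ln(23/25) + γ

By Euler-Maclaurin, H_m = ln m + γ + O(1/m). So
  H_{23n} − ln(25n) = ln(23n) + γ − ln(25n) + O(1/n)
                       = ln(23/25) + γ + O(1/n).
Hence the limit is ln(23/25) + γ.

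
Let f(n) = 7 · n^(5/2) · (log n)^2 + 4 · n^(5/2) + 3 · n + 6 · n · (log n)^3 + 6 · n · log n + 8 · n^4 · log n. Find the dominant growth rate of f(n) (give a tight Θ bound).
f(n) ∈ Θ(n^4 · log n)

Compare the terms by growth order. For large n, n^a · (log n)^b dominates n^a' · (log n)^b' iff a > a', or (a = a' and b > b'). Ranking the 6 terms shows the dominant one is 8 · n^4 · log n. Hence f(n) ∈ Θ(n^4 · log n).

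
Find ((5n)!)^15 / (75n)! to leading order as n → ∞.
((5n)!)^15/(75n)! ~ ((2π·5n)^(14/2) / sqrt(15)) · 15^(−15·5n)  →  0

Write N = 5n. Stirling: N! ~ sqrt(2π N)(N/e)^N and (15N)! ~ sqrt(2π·15N)·(15N/e)^(15N).
  (N!)^15/(15N)! ~ (2π N)^(15/2) (N/e)^(15N) / [sqrt(2π·15N) (15N/e)^(15N)]
     = (2π N)^(15/2) / sqrt(2π·15N) · (N/(15N))^(15N)
     = (2π N)^((15−1)/2) / sqrt(15) · 15^(−15N).
Since 15^15 > 1, the factor 15^(−15N) decays exponentially, so the ratio → 0. Substituting N = 5n gives the stated form.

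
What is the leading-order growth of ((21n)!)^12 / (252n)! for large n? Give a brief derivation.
((21n)!)^12/(252n)! ~ ((2π·21n)^(11/2) / sqrt(12)) · 12^(−12·21n)  →  0

Write N = 21n. Stirling: N! ~ sqrt(2π N)(N/e)^N and (12N)! ~ sqrt(2π·12N)·(12N/e)^(12N).
  (N!)^12/(12N)! ~ (2π N)^(12/2) (N/e)^(12N) / [sqrt(2π·12N) (12N/e)^(12N)]
     = (2π N)^(12/2) / sqrt(2π·12N) · (N/(12N))^(12N)
     = (2π N)^((12−1)/2) / sqrt(12) · 12^(−12N).
Since 12^12 > 1, the factor 12^(−12N) decays exponentially, so the ratio → 0. Substituting N = 21n gives the stated form.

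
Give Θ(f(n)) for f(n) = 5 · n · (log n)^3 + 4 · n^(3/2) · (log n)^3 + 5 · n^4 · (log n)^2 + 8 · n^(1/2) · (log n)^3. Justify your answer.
f(n) ∈ Θ(n^4 · (log n)^2)

Compare the terms by growth order. For large n, n^a · (log n)^b dominates n^a' · (log n)^b' iff a > a', or (a = a' and b > b'). Ranking the 4 terms shows the dominant one is 5 · n^4 · (log n)^2. Hence f(n) ∈ Θ(n^4 · (log n)^2).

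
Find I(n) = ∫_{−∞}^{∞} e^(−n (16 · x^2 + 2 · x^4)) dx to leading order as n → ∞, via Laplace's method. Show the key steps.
I(n) ~ sqrt(π/(16n))

φ(x) = 16 · x^2 + 2 · x^4 has its unique global minimum at x* = 0 (since φ'(x) = 32x + 8x^3 = 0 only at x = 0 for real x with both coefficients positive, and φ → ∞ as |x| → ∞). At x* = 0, φ(0) = 0 and φ''(0) = 32. Laplace's method then gives
  I(n) ~ sqrt(2π / (n · φ''(0))) · e^(−n φ(0)) = sqrt(2π / (32n)) = sqrt(π/(16n)).
The 2 · x^4 term contributes only at subleading order (an O(1/n) relative correction).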